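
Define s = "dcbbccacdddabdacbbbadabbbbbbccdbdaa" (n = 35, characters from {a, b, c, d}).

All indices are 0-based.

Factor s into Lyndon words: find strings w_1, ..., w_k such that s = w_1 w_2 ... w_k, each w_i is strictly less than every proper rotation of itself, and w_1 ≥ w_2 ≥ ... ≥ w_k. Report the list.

emit factor 1: 'd' (i=0, period=1)
emit factor 2: 'c' (i=1, period=1)
emit factor 3: 'bbcc' (i=2, period=4)
emit factor 4: 'acddd' (i=6, period=5)
emit factor 5: 'abdacbbbad' (i=11, period=10)
emit factor 6: 'abbbbbbccdbd' (i=21, period=12)
emit factor 7: 'a' (i=33, period=1)
emit factor 8: 'a' (i=34, period=1)

["d", "c", "bbcc", "acddd", "abdacbbbad", "abbbbbbccdbd", "a", "a"]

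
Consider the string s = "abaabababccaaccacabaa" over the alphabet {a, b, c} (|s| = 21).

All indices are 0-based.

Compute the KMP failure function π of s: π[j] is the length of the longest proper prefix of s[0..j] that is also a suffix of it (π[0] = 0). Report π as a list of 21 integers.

π[0] = 0
j=1 s[j]='b': π[1]=0 (border '')
j=2 s[j]='a': π[2]=1 (border 'a')
j=3 s[j]='a': k: 1→0; π[3]=1 (border 'a')
j=4 s[j]='b': π[4]=2 (border 'ab')
j=5 s[j]='a': π[5]=3 (border 'aba')
j=6 s[j]='b': k: 3→1; π[6]=2 (border 'ab')
j=7 s[j]='a': π[7]=3 (border 'aba')
j=8 s[j]='b': k: 3→1; π[8]=2 (border 'ab')
j=9 s[j]='c': k: 2→0; π[9]=0 (border '')
j=10 s[j]='c': π[10]=0 (border '')
j=11 s[j]='a': π[11]=1 (border 'a')
j=12 s[j]='a': k: 1→0; π[12]=1 (border 'a')
j=13 s[j]='c': k: 1→0; π[13]=0 (border '')
j=14 s[j]='c': π[14]=0 (border '')
j=15 s[j]='a': π[15]=1 (border 'a')
j=16 s[j]='c': k: 1→0; π[16]=0 (border '')
j=17 s[j]='a': π[17]=1 (border 'a')
j=18 s[j]='b': π[18]=2 (border 'ab')
j=19 s[j]='a': π[19]=3 (border 'aba')
j=20 s[j]='a': π[20]=4 (border 'abaa')

[0, 0, 1, 1, 2, 3, 2, 3, 2, 0, 0, 1, 1, 0, 0, 1, 0, 1, 2, 3, 4]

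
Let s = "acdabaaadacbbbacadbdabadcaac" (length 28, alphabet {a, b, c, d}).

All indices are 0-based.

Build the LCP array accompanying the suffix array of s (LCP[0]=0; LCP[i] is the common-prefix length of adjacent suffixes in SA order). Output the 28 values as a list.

rank | idx | suffix
   0 |   5 | aaadacbbbacadbdabadcaac
   1 |  25 | aac
   2 |   6 | aadacbbbacadbdabadcaac
   3 |   3 | abaaadacbbbacadbdabadcaac
   4 |  20 | abadcaac
   5 |  26 | ac
   6 |  14 | acadbdabadcaac
   7 |   9 | acbbbacadbdabadcaac
   8 |   0 | acdabaaadacbbbacadbdabadcaac
   9 |   7 | adacbbbacadbdabadcaac
  10 |  16 | adbdabadcaac
  11 |  22 | adcaac
  12 |   4 | baaadacbbbacadbdabadcaac
  13 |  13 | bacadbdabadcaac
  14 |  21 | badcaac
  15 |  12 | bbacadbdabadcaac
  16 |  11 | bbbacadbdabadcaac
  17 |  18 | bdabadcaac
  18 |  27 | c
  19 |  24 | caac
  20 |  15 | cadbdabadcaac
  21 |  10 | cbbbacadbdabadcaac
  22 |   1 | cdabaaadacbbbacadbdabadcaac
  23 |   2 | dabaaadacbbbacadbdabadcaac
  24 |  19 | dabadcaac
  25 |   8 | dacbbbacadbdabadcaac
  26 |  17 | dbdabadcaac
  27 |  23 | dcaac

SA = [5, 25, 6, 3, 20, 26, 14, 9, 0, 7, 16, 22, 4, 13, 21, 12, 11, 18, 27, 24, 15, 10, 1, 2, 19, 8, 17, 23]
i: (SA[i-1],SA[i]) lcp shared
  1: (5,25) 2 'aa'
  2: (25,6) 2 'aa'
  3: (6,3) 1 'a'
  4: (3,20) 3 'aba'
  5: (20,26) 1 'a'
  6: (26,14) 2 'ac'
  7: (14,9) 2 'ac'
  8: (9,0) 2 'ac'
  9: (0,7) 1 'a'
  10: (7,16) 2 'ad'
  11: (16,22) 2 'ad'
  12: (22,4) 0 ''
  13: (4,13) 2 'ba'
  14: (13,21) 2 'ba'
  15: (21,12) 1 'b'
  16: (12,11) 2 'bb'
  17: (11,18) 1 'b'
  18: (18,27) 0 ''
  19: (27,24) 1 'c'
  20: (24,15) 2 'ca'
  21: (15,10) 1 'c'
  22: (10,1) 1 'c'
  23: (1,2) 0 ''
  24: (2,19) 4 'daba'
  25: (19,8) 2 'da'
  26: (8,17) 1 'd'
  27: (17,23) 1 'd'

[0, 2, 2, 1, 3, 1, 2, 2, 2, 1, 2, 2, 0, 2, 2, 1, 2, 1, 0, 1, 2, 1, 1, 0, 4, 2, 1, 1]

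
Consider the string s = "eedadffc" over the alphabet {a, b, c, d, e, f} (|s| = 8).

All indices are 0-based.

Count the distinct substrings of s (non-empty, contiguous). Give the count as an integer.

33

rank | idx | suffix
   0 |   3 | adffc
   1 |   7 | c
   2 |   2 | dadffc
   3 |   4 | dffc
   4 |   1 | edadffc
   5 |   0 | eedadffc
   6 |   6 | fc
   7 |   5 | ffc

SA = [3, 7, 2, 4, 1, 0, 6, 5]
[i] adj suffixes → lcp
  [1] 3/7 → 0 ('')
  [2] 7/2 → 0 ('')
  [3] 2/4 → 1 ('d')
  [4] 4/1 → 0 ('')
  [5] 1/0 → 1 ('e')
  [6] 0/6 → 0 ('')
  [7] 6/5 → 1 ('f')

n(n+1)/2 = 8·9/2 = 36
Σ LCP = 0 + 0 + 0 + 1 + 0 + 1 + 0 + 1 = 3
distinct = 36 − 3 = 33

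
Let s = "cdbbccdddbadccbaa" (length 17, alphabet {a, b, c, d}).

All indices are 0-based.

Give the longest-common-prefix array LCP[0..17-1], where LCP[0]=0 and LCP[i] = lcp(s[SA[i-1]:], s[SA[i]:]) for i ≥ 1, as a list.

[0, 1, 1, 0, 2, 1, 1, 0, 1, 2, 1, 2, 0, 2, 1, 1, 2]

rank→(start, suffix):
  0 → (16, 'a')
  1 → (15, 'aa')
  2 → (10, 'adccbaa')
  3 → (14, 'baa')
  4 → (9, 'badccbaa')
  5 → (2, 'bbccdddbadccbaa')
  6 → (3, 'bccdddbadccbaa')
  7 → (13, 'cbaa')
  8 → (12, 'ccbaa')
  9 → (4, 'ccdddbadccbaa')
  10 → (0, 'cdbbccdddbadccbaa')
  11 → (5, 'cdddbadccbaa')
  12 → (8, 'dbadccbaa')
  13 → (1, 'dbbccdddbadccbaa')
  14 → (11, 'dccbaa')
  15 → (7, 'ddbadccbaa')
  16 → (6, 'dddbadccbaa')

SA = [16, 15, 10, 14, 9, 2, 3, 13, 12, 4, 0, 5, 8, 1, 11, 7, 6]
rank  pair      lcp
   1  s[16:],s[15:]  1  'a'
   2  s[15:],s[10:]  1  'a'
   3  s[10:],s[14:]  0  ''
   4  s[14:],s[9:]  2  'ba'
   5  s[9:],s[2:]  1  'b'
   6  s[2:],s[3:]  1  'b'
   7  s[3:],s[13:]  0  ''
   8  s[13:],s[12:]  1  'c'
   9  s[12:],s[4:]  2  'cc'
  10  s[4:],s[0:]  1  'c'
  11  s[0:],s[5:]  2  'cd'
  12  s[5:],s[8:]  0  ''
  13  s[8:],s[1:]  2  'db'
  14  s[1:],s[11:]  1  'd'
  15  s[11:],s[7:]  1  'd'
  16  s[7:],s[6:]  2  'dd'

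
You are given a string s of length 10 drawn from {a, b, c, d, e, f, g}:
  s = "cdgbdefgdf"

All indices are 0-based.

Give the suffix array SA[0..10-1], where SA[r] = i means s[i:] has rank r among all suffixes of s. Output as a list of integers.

[3, 0, 4, 8, 1, 5, 9, 6, 2, 7]

rank→(start, suffix):
  0 → (3, 'bdefgdf')
  1 → (0, 'cdgbdefgdf')
  2 → (4, 'defgdf')
  3 → (8, 'df')
  4 → (1, 'dgbdefgdf')
  5 → (5, 'efgdf')
  6 → (9, 'f')
  7 → (6, 'fgdf')
  8 → (2, 'gbdefgdf')
  9 → (7, 'gdf')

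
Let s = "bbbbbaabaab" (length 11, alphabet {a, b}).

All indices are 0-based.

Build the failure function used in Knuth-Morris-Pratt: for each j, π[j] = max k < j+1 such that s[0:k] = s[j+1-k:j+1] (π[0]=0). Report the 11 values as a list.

π[0] = 0
j=1 s[j]='b': π[1]=1 (border 'b')
j=2 s[j]='b': π[2]=2 (border 'bb')
j=3 s[j]='b': π[3]=3 (border 'bbb')
j=4 s[j]='b': π[4]=4 (border 'bbbb')
j=5 s[j]='a': k: 4→3→2→1→0; π[5]=0 (border '')
j=6 s[j]='a': π[6]=0 (border '')
j=7 s[j]='b': π[7]=1 (border 'b')
j=8 s[j]='a': k: 1→0; π[8]=0 (border '')
j=9 s[j]='a': π[9]=0 (border '')
j=10 s[j]='b': π[10]=1 (border 'b')

[0, 1, 2, 3, 4, 0, 0, 1, 0, 0, 1]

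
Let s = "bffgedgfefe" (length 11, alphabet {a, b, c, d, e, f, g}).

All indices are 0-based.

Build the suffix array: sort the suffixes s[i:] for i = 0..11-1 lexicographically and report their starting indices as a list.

rank | idx | suffix
   0 |   0 | bffgedgfefe
   1 |   5 | dgfefe
   2 |  10 | e
   3 |   4 | edgfefe
   4 |   8 | efe
   5 |   9 | fe
   6 |   7 | fefe
   7 |   1 | ffgedgfefe
   8 |   2 | fgedgfefe
   9 |   3 | gedgfefe
  10 |   6 | gfefe

[0, 5, 10, 4, 8, 9, 7, 1, 2, 3, 6]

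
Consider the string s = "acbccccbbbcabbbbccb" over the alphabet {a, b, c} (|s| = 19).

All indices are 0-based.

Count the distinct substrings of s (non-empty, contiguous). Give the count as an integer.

156

sorted suffixes:
  #0 SA[0]=11  'abbbbccb'
  #1 SA[1]=0  'acbccccbbbcabbbbccb'
  #2 SA[2]=18  'b'
  #3 SA[3]=12  'bbbbccb'
  #4 SA[4]=7  'bbbcabbbbccb'
  #5 SA[5]=13  'bbbccb'
  #6 SA[6]=8  'bbcabbbbccb'
  #7 SA[7]=14  'bbccb'
  #8 SA[8]=9  'bcabbbbccb'
  #9 SA[9]=15  'bccb'
  #10 SA[10]=2  'bccccbbbcabbbbccb'
  #11 SA[11]=10  'cabbbbccb'
  #12 SA[12]=17  'cb'
  #13 SA[13]=6  'cbbbcabbbbccb'
  #14 SA[14]=1  'cbccccbbbcabbbbccb'
  #15 SA[15]=16  'ccb'
  #16 SA[16]=5  'ccbbbcabbbbccb'
  #17 SA[17]=4  'cccbbbcabbbbccb'
  #18 SA[18]=3  'ccccbbbcabbbbccb'

SA = [11, 0, 18, 12, 7, 13, 8, 14, 9, 15, 2, 10, 17, 6, 1, 16, 5, 4, 3]
rank  pair      lcp
   1  s[11:],s[0:]  1  'a'
   2  s[0:],s[18:]  0  ''
   3  s[18:],s[12:]  1  'b'
   4  s[12:],s[7:]  3  'bbb'
   5  s[7:],s[13:]  4  'bbbc'
   6  s[13:],s[8:]  2  'bb'
   7  s[8:],s[14:]  3  'bbc'
   8  s[14:],s[9:]  1  'b'
   9  s[9:],s[15:]  2  'bc'
  10  s[15:],s[2:]  3  'bcc'
  11  s[2:],s[10:]  0  ''
  12  s[10:],s[17:]  1  'c'
  13  s[17:],s[6:]  2  'cb'
  14  s[6:],s[1:]  2  'cb'
  15  s[1:],s[16:]  1  'c'
  16  s[16:],s[5:]  3  'ccb'
  17  s[5:],s[4:]  2  'cc'
  18  s[4:],s[3:]  3  'ccc'

n(n+1)/2 = 19·20/2 = 190
Σ LCP = 0 + 1 + 0 + 1 + 3 + 4 + 2 + 3 + 1 + 2 + 3 + 0 + 1 + 2 + 2 + 1 + 3 + 2 + 3 = 34
distinct = 190 − 34 = 156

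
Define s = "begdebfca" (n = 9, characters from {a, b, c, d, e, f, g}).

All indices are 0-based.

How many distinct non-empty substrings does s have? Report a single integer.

rank→(start, suffix):
  0 → (8, 'a')
  1 → (0, 'begdebfca')
  2 → (5, 'bfca')
  3 → (7, 'ca')
  4 → (3, 'debfca')
  5 → (4, 'ebfca')
  6 → (1, 'egdebfca')
  7 → (6, 'fca')
  8 → (2, 'gdebfca')

SA = [8, 0, 5, 7, 3, 4, 1, 6, 2]
[i] adj suffixes → lcp
  [1] 8/0 → 0 ('')
  [2] 0/5 → 1 ('b')
  [3] 5/7 → 0 ('')
  [4] 7/3 → 0 ('')
  [5] 3/4 → 0 ('')
  [6] 4/1 → 1 ('e')
  [7] 1/6 → 0 ('')
  [8] 6/2 → 0 ('')

n(n+1)/2 = 9·10/2 = 45
Σ LCP = 0 + 0 + 1 + 0 + 0 + 0 + 1 + 0 + 0 = 2
distinct = 45 − 2 = 43

43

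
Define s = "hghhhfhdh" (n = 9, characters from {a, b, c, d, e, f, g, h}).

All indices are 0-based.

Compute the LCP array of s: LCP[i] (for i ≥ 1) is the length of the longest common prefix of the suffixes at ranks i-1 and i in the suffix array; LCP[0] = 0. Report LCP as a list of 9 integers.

rank→(start, suffix):
  0 → (7, 'dh')
  1 → (5, 'fhdh')
  2 → (1, 'ghhhfhdh')
  3 → (8, 'h')
  4 → (6, 'hdh')
  5 → (4, 'hfhdh')
  6 → (0, 'hghhhfhdh')
  7 → (3, 'hhfhdh')
  8 → (2, 'hhhfhdh')

SA = [7, 5, 1, 8, 6, 4, 0, 3, 2]
[i] adj suffixes → lcp
  [1] 7/5 → 0 ('')
  [2] 5/1 → 0 ('')
  [3] 1/8 → 0 ('')
  [4] 8/6 → 1 ('h')
  [5] 6/4 → 1 ('h')
  [6] 4/0 → 1 ('h')
  [7] 0/3 → 1 ('h')
  [8] 3/2 → 2 ('hh')

[0, 0, 0, 0, 1, 1, 1, 1, 2]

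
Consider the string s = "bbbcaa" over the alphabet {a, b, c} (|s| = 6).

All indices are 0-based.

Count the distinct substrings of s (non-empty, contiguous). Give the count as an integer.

rank | idx | suffix
   0 |   5 | a
   1 |   4 | aa
   2 |   0 | bbbcaa
   3 |   1 | bbcaa
   4 |   2 | bcaa
   5 |   3 | caa

SA = [5, 4, 0, 1, 2, 3]
[i] adj suffixes → lcp
  [1] 5/4 → 1 ('a')
  [2] 4/0 → 0 ('')
  [3] 0/1 → 2 ('bb')
  [4] 1/2 → 1 ('b')
  [5] 2/3 → 0 ('')

n(n+1)/2 = 6·7/2 = 21
Σ LCP = 0 + 1 + 0 + 2 + 1 + 0 = 4
distinct = 21 − 4 = 17

17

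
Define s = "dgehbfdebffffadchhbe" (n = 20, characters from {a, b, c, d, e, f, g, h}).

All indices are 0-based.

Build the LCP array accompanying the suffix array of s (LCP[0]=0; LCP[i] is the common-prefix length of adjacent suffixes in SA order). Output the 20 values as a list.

rank | idx | suffix
   0 |  13 | adchhbe
   1 |  18 | be
   2 |   4 | bfdebffffadchhbe
   3 |   8 | bffffadchhbe
   4 |  15 | chhbe
   5 |  14 | dchhbe
   6 |   6 | debffffadchhbe
   7 |   0 | dgehbfdebffffadchhbe
   8 |  19 | e
   9 |   7 | ebffffadchhbe
  10 |   2 | ehbfdebffffadchhbe
  11 |  12 | fadchhbe
  12 |   5 | fdebffffadchhbe
  13 |  11 | ffadchhbe
  14 |  10 | fffadchhbe
  15 |   9 | ffffadchhbe
  16 |   1 | gehbfdebffffadchhbe
  17 |  17 | hbe
  18 |   3 | hbfdebffffadchhbe
  19 |  16 | hhbe

SA = [13, 18, 4, 8, 15, 14, 6, 0, 19, 7, 2, 12, 5, 11, 10, 9, 1, 17, 3, 16]
i: (SA[i-1],SA[i]) lcp shared
  1: (13,18) 0 ''
  2: (18,4) 1 'b'
  3: (4,8) 2 'bf'
  4: (8,15) 0 ''
  5: (15,14) 0 ''
  6: (14,6) 1 'd'
  7: (6,0) 1 'd'
  8: (0,19) 0 ''
  9: (19,7) 1 'e'
  10: (7,2) 1 'e'
  11: (2,12) 0 ''
  12: (12,5) 1 'f'
  13: (5,11) 1 'f'
  14: (11,10) 2 'ff'
  15: (10,9) 3 'fff'
  16: (9,1) 0 ''
  17: (1,17) 0 ''
  18: (17,3) 2 'hb'
  19: (3,16) 1 'h'

[0, 0, 1, 2, 0, 0, 1, 1, 0, 1, 1, 0, 1, 1, 2, 3, 0, 0, 2, 1]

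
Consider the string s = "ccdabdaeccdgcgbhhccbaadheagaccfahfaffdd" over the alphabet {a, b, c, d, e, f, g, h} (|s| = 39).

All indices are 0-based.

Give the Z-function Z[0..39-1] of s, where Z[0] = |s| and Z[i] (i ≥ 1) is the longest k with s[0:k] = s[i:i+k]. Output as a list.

Z[0]=39
i=1: outside box; Z[1]=1 scan→box=[1,2)
i=2: outside box; Z[2]=0
i=3: outside box; Z[3]=0
i=4: outside box; Z[4]=0
i=5: outside box; Z[5]=0
i=6: outside box; Z[6]=0
i=7: outside box; Z[7]=0
i=8: outside box; Z[8]=3 scan→box=[8,11)
i=9: min(r-i=2, Z[1]=1)=1; Z[9]=1
i=10: min(r-i=1, Z[2]=0)=0; Z[10]=0
i=11: outside box; Z[11]=0
i=12: outside box; Z[12]=1 scan→box=[12,13)
i=13: outside box; Z[13]=0
i=14: outside box; Z[14]=0
i=15: outside box; Z[15]=0
i=16: outside box; Z[16]=0
i=17: outside box; Z[17]=2 scan→box=[17,19)
i=18: min(r-i=1, Z[1]=1)=1; Z[18]=1
i=19: outside box; Z[19]=0
i=20: outside box; Z[20]=0
i=21: outside box; Z[21]=0
i=22: outside box; Z[22]=0
i=23: outside box; Z[23]=0
i=24: outside box; Z[24]=0
i=25: outside box; Z[25]=0
i=26: outside box; Z[26]=0
i=27: outside box; Z[27]=0
i=28: outside box; Z[28]=2 scan→box=[28,30)
i=29: min(r-i=1, Z[1]=1)=1; Z[29]=1
i=30: outside box; Z[30]=0
i=31: outside box; Z[31]=0
i=32: outside box; Z[32]=0
i=33: outside box; Z[33]=0
i=34: outside box; Z[34]=0
i=35: outside box; Z[35]=0
i=36: outside box; Z[36]=0
i=37: outside box; Z[37]=0
i=38: outside box; Z[38]=0

[39, 1, 0, 0, 0, 0, 0, 0, 3, 1, 0, 0, 1, 0, 0, 0, 0, 2, 1, 0, 0, 0, 0, 0, 0, 0, 0, 0, 2, 1, 0, 0, 0, 0, 0, 0, 0, 0, 0]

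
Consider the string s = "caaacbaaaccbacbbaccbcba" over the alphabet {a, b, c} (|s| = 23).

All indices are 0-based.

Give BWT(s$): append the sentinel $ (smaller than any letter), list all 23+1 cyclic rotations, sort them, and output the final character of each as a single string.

rank  rotation                  last
    0  $caaacbaaaccbacbbaccbcba  a
    1  a$caaacbaaaccbacbbaccbcb  b
    2  aaacbaaaccbacbbaccbcba$c  c
    3  aaaccbacbbaccbcba$caaacb  b
    4  aacbaaaccbacbbaccbcba$ca  a
    5  aaccbacbbaccbcba$caaacba  a
    6  acbaaaccbacbbaccbcba$caa  a
    7  acbbaccbcba$caaacbaaaccb  b
    8  accbacbbaccbcba$caaacbaa  a
    9  accbcba$caaacbaaaccbacbb  b
   10  ba$caaacbaaaccbacbbaccbc  c
   11  baaaccbacbbaccbcba$caaac  c
   12  bacbbaccbcba$caaacbaaacc  c
   13  baccbcba$caaacbaaaccbacb  b
   14  bbaccbcba$caaacbaaaccbac  c
   15  bcba$caaacbaaaccbacbbacc  c
   16  caaacbaaaccbacbbaccbcba$  $
   17  cba$caaacbaaaccbacbbaccb  b
   18  cbaaaccbacbbaccbcba$caaa  a
   19  cbacbbaccbcba$caaacbaaac  c
   20  cbbaccbcba$caaacbaaaccba  a
   21  cbcba$caaacbaaaccbacbbac  c
   22  ccbacbbaccbcba$caaacbaaa  a
   23  ccbcba$caaacbaaaccbacbba  a

abcbaaababcccbcc$bacacaa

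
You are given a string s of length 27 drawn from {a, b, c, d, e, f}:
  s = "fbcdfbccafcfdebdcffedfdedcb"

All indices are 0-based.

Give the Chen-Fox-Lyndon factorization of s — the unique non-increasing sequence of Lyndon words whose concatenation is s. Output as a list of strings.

emit factor 1: 'f' (i=0, period=1)
emit factor 2: 'bcdf' (i=1, period=4)
emit factor 3: 'bcc' (i=5, period=3)
emit factor 4: 'afcfdebdcffedfdedcb' (i=8, period=19)

["f", "bcdf", "bcc", "afcfdebdcffedfdedcb"]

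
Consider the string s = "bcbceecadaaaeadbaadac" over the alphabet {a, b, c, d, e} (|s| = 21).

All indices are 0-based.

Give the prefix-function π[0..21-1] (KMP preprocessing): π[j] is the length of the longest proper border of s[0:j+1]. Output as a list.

[0, 0, 1, 2, 0, 0, 0, 0, 0, 0, 0, 0, 0, 0, 0, 1, 0, 0, 0, 0, 0]

π[0] = 0
j=1 s[j]='c': π[1]=0 (border '')
j=2 s[j]='b': π[2]=1 (border 'b')
j=3 s[j]='c': π[3]=2 (border 'bc')
j=4 s[j]='e': k: 2→0; π[4]=0 (border '')
j=5 s[j]='e': π[5]=0 (border '')
j=6 s[j]='c': π[6]=0 (border '')
j=7 s[j]='a': π[7]=0 (border '')
j=8 s[j]='d': π[8]=0 (border '')
j=9 s[j]='a': π[9]=0 (border '')
j=10 s[j]='a': π[10]=0 (border '')
j=11 s[j]='a': π[11]=0 (border '')
j=12 s[j]='e': π[12]=0 (border '')
j=13 s[j]='a': π[13]=0 (border '')
j=14 s[j]='d': π[14]=0 (border '')
j=15 s[j]='b': π[15]=1 (border 'b')
j=16 s[j]='a': k: 1→0; π[16]=0 (border '')
j=17 s[j]='a': π[17]=0 (border '')
j=18 s[j]='d': π[18]=0 (border '')
j=19 s[j]='a': π[19]=0 (border '')
j=20 s[j]='c': π[20]=0 (border '')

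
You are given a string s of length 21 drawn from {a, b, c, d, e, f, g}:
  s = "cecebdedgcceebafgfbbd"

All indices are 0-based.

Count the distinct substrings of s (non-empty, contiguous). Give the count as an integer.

213

sorted suffixes:
  #0 SA[0]=14  'afgfbbd'
  #1 SA[1]=13  'bafgfbbd'
  #2 SA[2]=18  'bbd'
  #3 SA[3]=19  'bd'
  #4 SA[4]=4  'bdedgcceebafgfbbd'
  #5 SA[5]=9  'cceebafgfbbd'
  #6 SA[6]=2  'cebdedgcceebafgfbbd'
  #7 SA[7]=0  'cecebdedgcceebafgfbbd'
  #8 SA[8]=10  'ceebafgfbbd'
  #9 SA[9]=20  'd'
  #10 SA[10]=5  'dedgcceebafgfbbd'
  #11 SA[11]=7  'dgcceebafgfbbd'
  #12 SA[12]=12  'ebafgfbbd'
  #13 SA[13]=3  'ebdedgcceebafgfbbd'
  #14 SA[14]=1  'ecebdedgcceebafgfbbd'
  #15 SA[15]=6  'edgcceebafgfbbd'
  #16 SA[16]=11  'eebafgfbbd'
  #17 SA[17]=17  'fbbd'
  #18 SA[18]=15  'fgfbbd'
  #19 SA[19]=8  'gcceebafgfbbd'
  #20 SA[20]=16  'gfbbd'

SA = [14, 13, 18, 19, 4, 9, 2, 0, 10, 20, 5, 7, 12, 3, 1, 6, 11, 17, 15, 8, 16]
rank  pair      lcp
   1  s[14:],s[13:]  0  ''
   2  s[13:],s[18:]  1  'b'
   3  s[18:],s[19:]  1  'b'
   4  s[19:],s[4:]  2  'bd'
   5  s[4:],s[9:]  0  ''
   6  s[9:],s[2:]  1  'c'
   7  s[2:],s[0:]  2  'ce'
   8  s[0:],s[10:]  2  'ce'
   9  s[10:],s[20:]  0  ''
  10  s[20:],s[5:]  1  'd'
  11  s[5:],s[7:]  1  'd'
  12  s[7:],s[12:]  0  ''
  13  s[12:],s[3:]  2  'eb'
  14  s[3:],s[1:]  1  'e'
  15  s[1:],s[6:]  1  'e'
  16  s[6:],s[11:]  1  'e'
  17  s[11:],s[17:]  0  ''
  18  s[17:],s[15:]  1  'f'
  19  s[15:],s[8:]  0  ''
  20  s[8:],s[16:]  1  'g'

n(n+1)/2 = 21·22/2 = 231
Σ LCP = 0 + 0 + 1 + 1 + 2 + 0 + 1 + 2 + 2 + 0 + 1 + 1 + 0 + 2 + 1 + 1 + 1 + 0 + 1 + 0 + 1 = 18
distinct = 231 − 18 = 213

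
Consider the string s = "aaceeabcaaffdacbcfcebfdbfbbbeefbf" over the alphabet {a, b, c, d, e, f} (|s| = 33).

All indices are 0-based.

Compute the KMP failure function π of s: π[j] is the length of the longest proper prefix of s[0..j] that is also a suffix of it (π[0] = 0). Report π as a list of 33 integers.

π[0] = 0
j=1 s[j]='a': π[1]=1 (border 'a')
j=2 s[j]='c': k: 1→0; π[2]=0 (border '')
j=3 s[j]='e': π[3]=0 (border '')
j=4 s[j]='e': π[4]=0 (border '')
j=5 s[j]='a': π[5]=1 (border 'a')
j=6 s[j]='b': k: 1→0; π[6]=0 (border '')
j=7 s[j]='c': π[7]=0 (border '')
j=8 s[j]='a': π[8]=1 (border 'a')
j=9 s[j]='a': π[9]=2 (border 'aa')
j=10 s[j]='f': k: 2→1→0; π[10]=0 (border '')
j=11 s[j]='f': π[11]=0 (border '')
j=12 s[j]='d': π[12]=0 (border '')
j=13 s[j]='a': π[13]=1 (border 'a')
j=14 s[j]='c': k: 1→0; π[14]=0 (border '')
j=15 s[j]='b': π[15]=0 (border '')
j=16 s[j]='c': π[16]=0 (border '')
j=17 s[j]='f': π[17]=0 (border '')
j=18 s[j]='c': π[18]=0 (border '')
j=19 s[j]='e': π[19]=0 (border '')
j=20 s[j]='b': π[20]=0 (border '')
j=21 s[j]='f': π[21]=0 (border '')
j=22 s[j]='d': π[22]=0 (border '')
j=23 s[j]='b': π[23]=0 (border '')
j=24 s[j]='f': π[24]=0 (border '')
j=25 s[j]='b': π[25]=0 (border '')
j=26 s[j]='b': π[26]=0 (border '')
j=27 s[j]='b': π[27]=0 (border '')
j=28 s[j]='e': π[28]=0 (border '')
j=29 s[j]='e': π[29]=0 (border '')
j=30 s[j]='f': π[30]=0 (border '')
j=31 s[j]='b': π[31]=0 (border '')
j=32 s[j]='f': π[32]=0 (border '')

[0, 1, 0, 0, 0, 1, 0, 0, 1, 2, 0, 0, 0, 1, 0, 0, 0, 0, 0, 0, 0, 0, 0, 0, 0, 0, 0, 0, 0, 0, 0, 0, 0]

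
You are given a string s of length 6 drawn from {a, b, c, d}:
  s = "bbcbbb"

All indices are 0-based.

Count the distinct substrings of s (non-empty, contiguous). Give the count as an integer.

rank | idx | suffix
   0 |   5 | b
   1 |   4 | bb
   2 |   3 | bbb
   3 |   0 | bbcbbb
   4 |   1 | bcbbb
   5 |   2 | cbbb

SA = [5, 4, 3, 0, 1, 2]
rank  pair      lcp
   1  s[5:],s[4:]  1  'b'
   2  s[4:],s[3:]  2  'bb'
   3  s[3:],s[0:]  2  'bb'
   4  s[0:],s[1:]  1  'b'
   5  s[1:],s[2:]  0  ''

n(n+1)/2 = 6·7/2 = 21
Σ LCP = 0 + 1 + 2 + 2 + 1 + 0 = 6
distinct = 21 − 6 = 15

15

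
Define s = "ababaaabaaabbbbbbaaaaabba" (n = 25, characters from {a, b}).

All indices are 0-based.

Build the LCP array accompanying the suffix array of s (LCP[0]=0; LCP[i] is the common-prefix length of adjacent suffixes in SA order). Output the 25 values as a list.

[0, 1, 4, 3, 4, 5, 2, 3, 4, 1, 6, 3, 2, 3, 0, 2, 4, 5, 2, 1, 3, 2, 3, 4, 5]

rank | idx | suffix
   0 |  24 | a
   1 |  17 | aaaaabba
   2 |  18 | aaaabba
   3 |   4 | aaabaaabbbbbbaaaaabba
   4 |  19 | aaabba
   5 |   8 | aaabbbbbbaaaaabba
   6 |   5 | aabaaabbbbbbaaaaabba
   7 |  20 | aabba
   8 |   9 | aabbbbbbaaaaabba
   9 |   2 | abaaabaaabbbbbbaaaaabba
  10 |   6 | abaaabbbbbbaaaaabba
  11 |   0 | ababaaabaaabbbbbbaaaaabba
  12 |  21 | abba
  13 |  10 | abbbbbbaaaaabba
  14 |  23 | ba
  15 |  16 | baaaaabba
  16 |   3 | baaabaaabbbbbbaaaaabba
  17 |   7 | baaabbbbbbaaaaabba
  18 |   1 | babaaabaaabbbbbbaaaaabba
  19 |  22 | bba
  20 |  15 | bbaaaaabba
  21 |  14 | bbbaaaaabba
  22 |  13 | bbbbaaaaabba
  23 |  12 | bbbbbaaaaabba
  24 |  11 | bbbbbbaaaaabba

SA = [24, 17, 18, 4, 19, 8, 5, 20, 9, 2, 6, 0, 21, 10, 23, 16, 3, 7, 1, 22, 15, 14, 13, 12, 11]
i: (SA[i-1],SA[i]) lcp shared
  1: (24,17) 1 'a'
  2: (17,18) 4 'aaaa'
  3: (18,4) 3 'aaa'
  4: (4,19) 4 'aaab'
  5: (19,8) 5 'aaabb'
  6: (8,5) 2 'aa'
  7: (5,20) 3 'aab'
  8: (20,9) 4 'aabb'
  9: (9,2) 1 'a'
  10: (2,6) 6 'abaaab'
  11: (6,0) 3 'aba'
  12: (0,21) 2 'ab'
  13: (21,10) 3 'abb'
  14: (10,23) 0 ''
  15: (23,16) 2 'ba'
  16: (16,3) 4 'baaa'
  17: (3,7) 5 'baaab'
  18: (7,1) 2 'ba'
  19: (1,22) 1 'b'
  20: (22,15) 3 'bba'
  21: (15,14) 2 'bb'
  22: (14,13) 3 'bbb'
  23: (13,12) 4 'bbbb'
  24: (12,11) 5 'bbbbb'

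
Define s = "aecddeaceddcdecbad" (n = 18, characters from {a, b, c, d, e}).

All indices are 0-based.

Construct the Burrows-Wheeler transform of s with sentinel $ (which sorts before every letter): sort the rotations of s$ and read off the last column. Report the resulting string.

deb$ceedaadecdcddac

rank  rotation             last
    0  $aecddeaceddcdecbad  d
    1  aceddcdecbad$aecdde  e
    2  ad$aecddeaceddcdecb  b
    3  aecddeaceddcdecbad$  $
    4  bad$aecddeaceddcdec  c
    5  cbad$aecddeaceddcde  e
    6  cddeaceddcdecbad$ae  e
    7  cdecbad$aecddeacedd  d
    8  ceddcdecbad$aecddea  a
    9  d$aecddeaceddcdecba  a
   10  dcdecbad$aecddeaced  d
   11  ddcdecbad$aecddeace  e
   12  ddeaceddcdecbad$aec  c
   13  deaceddcdecbad$aecd  d
   14  decbad$aecddeaceddc  c
   15  eaceddcdecbad$aecdd  d
   16  ecbad$aecddeaceddcd  d
   17  ecddeaceddcdecbad$a  a
   18  eddcdecbad$aecddeac  c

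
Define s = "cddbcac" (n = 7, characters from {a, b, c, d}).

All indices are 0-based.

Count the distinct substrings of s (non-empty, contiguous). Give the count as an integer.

25

sorted suffixes:
  #0 SA[0]=5  'ac'
  #1 SA[1]=3  'bcac'
  #2 SA[2]=6  'c'
  #3 SA[3]=4  'cac'
  #4 SA[4]=0  'cddbcac'
  #5 SA[5]=2  'dbcac'
  #6 SA[6]=1  'ddbcac'

SA = [5, 3, 6, 4, 0, 2, 1]
i: (SA[i-1],SA[i]) lcp shared
  1: (5,3) 0 ''
  2: (3,6) 0 ''
  3: (6,4) 1 'c'
  4: (4,0) 1 'c'
  5: (0,2) 0 ''
  6: (2,1) 1 'd'

n(n+1)/2 = 7·8/2 = 28
Σ LCP = 0 + 0 + 0 + 1 + 1 + 0 + 1 = 3
distinct = 28 − 3 = 25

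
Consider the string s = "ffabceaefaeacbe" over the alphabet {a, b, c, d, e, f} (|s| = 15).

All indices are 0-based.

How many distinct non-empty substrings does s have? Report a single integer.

107

sorted suffixes:
  #0 SA[0]=2  'abceaefaeacbe'
  #1 SA[1]=11  'acbe'
  #2 SA[2]=9  'aeacbe'
  #3 SA[3]=6  'aefaeacbe'
  #4 SA[4]=3  'bceaefaeacbe'
  #5 SA[5]=13  'be'
  #6 SA[6]=12  'cbe'
  #7 SA[7]=4  'ceaefaeacbe'
  #8 SA[8]=14  'e'
  #9 SA[9]=10  'eacbe'
  #10 SA[10]=5  'eaefaeacbe'
  #11 SA[11]=7  'efaeacbe'
  #12 SA[12]=1  'fabceaefaeacbe'
  #13 SA[13]=8  'faeacbe'
  #14 SA[14]=0  'ffabceaefaeacbe'

SA = [2, 11, 9, 6, 3, 13, 12, 4, 14, 10, 5, 7, 1, 8, 0]
[i] adj suffixes → lcp
  [1] 2/11 → 1 ('a')
  [2] 11/9 → 1 ('a')
  [3] 9/6 → 2 ('ae')
  [4] 6/3 → 0 ('')
  [5] 3/13 → 1 ('b')
  [6] 13/12 → 0 ('')
  [7] 12/4 → 1 ('c')
  [8] 4/14 → 0 ('')
  [9] 14/10 → 1 ('e')
  [10] 10/5 → 2 ('ea')
  [11] 5/7 → 1 ('e')
  [12] 7/1 → 0 ('')
  [13] 1/8 → 2 ('fa')
  [14] 8/0 → 1 ('f')

n(n+1)/2 = 15·16/2 = 120
Σ LCP = 0 + 1 + 1 + 2 + 0 + 1 + 0 + 1 + 0 + 1 + 2 + 1 + 0 + 2 + 1 = 13
distinct = 120 − 13 = 107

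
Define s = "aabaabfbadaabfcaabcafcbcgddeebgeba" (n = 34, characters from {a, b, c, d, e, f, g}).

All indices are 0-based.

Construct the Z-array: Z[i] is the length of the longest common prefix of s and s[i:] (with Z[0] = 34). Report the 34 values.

Z[0]=34
i=1: fresh scan; Z[1]=1 grow→box=[1,2)
i=2: fresh scan; Z[2]=0
i=3: fresh scan; Z[3]=3 grow→box=[3,6)
i=4: min(r-i=2, Z[1]=1)=1; Z[4]=1
i=5: min(r-i=1, Z[2]=0)=0; Z[5]=0
i=6: fresh scan; Z[6]=0
i=7: fresh scan; Z[7]=0
i=8: fresh scan; Z[8]=1 grow→box=[8,9)
i=9: fresh scan; Z[9]=0
i=10: fresh scan; Z[10]=3 grow→box=[10,13)
i=11: min(r-i=2, Z[1]=1)=1; Z[11]=1
i=12: min(r-i=1, Z[2]=0)=0; Z[12]=0
i=13: fresh scan; Z[13]=0
i=14: fresh scan; Z[14]=0
i=15: fresh scan; Z[15]=3 grow→box=[15,18)
i=16: min(r-i=2, Z[1]=1)=1; Z[16]=1
i=17: min(r-i=1, Z[2]=0)=0; Z[17]=0
i=18: fresh scan; Z[18]=0
i=19: fresh scan; Z[19]=1 grow→box=[19,20)
i=20: fresh scan; Z[20]=0
i=21: fresh scan; Z[21]=0
i=22: fresh scan; Z[22]=0
i=23: fresh scan; Z[23]=0
i=24: fresh scan; Z[24]=0
i=25: fresh scan; Z[25]=0
i=26: fresh scan; Z[26]=0
i=27: fresh scan; Z[27]=0
i=28: fresh scan; Z[28]=0
i=29: fresh scan; Z[29]=0
i=30: fresh scan; Z[30]=0
i=31: fresh scan; Z[31]=0
i=32: fresh scan; Z[32]=0
i=33: fresh scan; Z[33]=1 grow→box=[33,34)

[34, 1, 0, 3, 1, 0, 0, 0, 1, 0, 3, 1, 0, 0, 0, 3, 1, 0, 0, 1, 0, 0, 0, 0, 0, 0, 0, 0, 0, 0, 0, 0, 0, 1]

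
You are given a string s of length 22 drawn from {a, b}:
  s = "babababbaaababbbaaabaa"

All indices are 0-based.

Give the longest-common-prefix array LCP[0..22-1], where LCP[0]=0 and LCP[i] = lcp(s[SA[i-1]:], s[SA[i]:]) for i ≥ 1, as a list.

[0, 1, 2, 5, 2, 4, 1, 3, 4, 5, 2, 3, 0, 3, 6, 2, 5, 3, 4, 1, 7, 2]

rank→(start, suffix):
  0 → (21, 'a')
  1 → (20, 'aa')
  2 → (16, 'aaabaa')
  3 → (8, 'aaababbbaaabaa')
  4 → (17, 'aabaa')
  5 → (9, 'aababbbaaabaa')
  6 → (18, 'abaa')
  7 → (1, 'abababbaaababbbaaabaa')
  8 → (3, 'ababbaaababbbaaabaa')
  9 → (10, 'ababbbaaabaa')
  10 → (5, 'abbaaababbbaaabaa')
  11 → (12, 'abbbaaabaa')
  12 → (19, 'baa')
  13 → (15, 'baaabaa')
  14 → (7, 'baaababbbaaabaa')
  15 → (0, 'babababbaaababbbaaabaa')
  16 → (2, 'bababbaaababbbaaabaa')
  17 → (4, 'babbaaababbbaaabaa')
  18 → (11, 'babbbaaabaa')
  19 → (14, 'bbaaabaa')
  20 → (6, 'bbaaababbbaaabaa')
  21 → (13, 'bbbaaabaa')

SA = [21, 20, 16, 8, 17, 9, 18, 1, 3, 10, 5, 12, 19, 15, 7, 0, 2, 4, 11, 14, 6, 13]
[i] adj suffixes → lcp
  [1] 21/20 → 1 ('a')
  [2] 20/16 → 2 ('aa')
  [3] 16/8 → 5 ('aaaba')
  [4] 8/17 → 2 ('aa')
  [5] 17/9 → 4 ('aaba')
  [6] 9/18 → 1 ('a')
  [7] 18/1 → 3 ('aba')
  [8] 1/3 → 4 ('abab')
  [9] 3/10 → 5 ('ababb')
  [10] 10/5 → 2 ('ab')
  [11] 5/12 → 3 ('abb')
  [12] 12/19 → 0 ('')
  [13] 19/15 → 3 ('baa')
  [14] 15/7 → 6 ('baaaba')
  [15] 7/0 → 2 ('ba')
  [16] 0/2 → 5 ('babab')
  [17] 2/4 → 3 ('bab')
  [18] 4/11 → 4 ('babb')
  [19] 11/14 → 1 ('b')
  [20] 14/6 → 7 ('bbaaaba')
  [21] 6/13 → 2 ('bb')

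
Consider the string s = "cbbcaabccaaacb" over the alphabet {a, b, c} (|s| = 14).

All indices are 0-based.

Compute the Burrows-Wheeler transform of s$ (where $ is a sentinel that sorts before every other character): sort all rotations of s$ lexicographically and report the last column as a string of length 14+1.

bccaaaccbacba$b

rank  rotation         last
    0  $cbbcaabccaaacb  b
    1  aaacb$cbbcaabcc  c
    2  aabccaaacb$cbbc  c
    3  aacb$cbbcaabcca  a
    4  abccaaacb$cbbca  a
    5  acb$cbbcaabccaa  a
    6  b$cbbcaabccaaac  c
    7  bbcaabccaaacb$c  c
    8  bcaabccaaacb$cb  b
    9  bccaaacb$cbbcaa  a
   10  caaacb$cbbcaabc  c
   11  caabccaaacb$cbb  b
   12  cb$cbbcaabccaaa  a
   13  cbbcaabccaaacb$  $
   14  ccaaacb$cbbcaab  b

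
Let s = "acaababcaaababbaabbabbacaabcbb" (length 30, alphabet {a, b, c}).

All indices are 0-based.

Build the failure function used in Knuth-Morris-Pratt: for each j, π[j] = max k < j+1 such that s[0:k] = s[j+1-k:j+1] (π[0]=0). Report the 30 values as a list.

[0, 0, 1, 1, 0, 1, 0, 0, 1, 1, 1, 0, 1, 0, 0, 1, 1, 0, 0, 1, 0, 0, 1, 2, 3, 4, 5, 0, 0, 0]

π[0] = 0
j=1 s[j]='c': π[1]=0 (border '')
j=2 s[j]='a': π[2]=1 (border 'a')
j=3 s[j]='a': k: 1→0; π[3]=1 (border 'a')
j=4 s[j]='b': k: 1→0; π[4]=0 (border '')
j=5 s[j]='a': π[5]=1 (border 'a')
j=6 s[j]='b': k: 1→0; π[6]=0 (border '')
j=7 s[j]='c': π[7]=0 (border '')
j=8 s[j]='a': π[8]=1 (border 'a')
j=9 s[j]='a': k: 1→0; π[9]=1 (border 'a')
j=10 s[j]='a': k: 1→0; π[10]=1 (border 'a')
j=11 s[j]='b': k: 1→0; π[11]=0 (border '')
j=12 s[j]='a': π[12]=1 (border 'a')
j=13 s[j]='b': k: 1→0; π[13]=0 (border '')
j=14 s[j]='b': π[14]=0 (border '')
j=15 s[j]='a': π[15]=1 (border 'a')
j=16 s[j]='a': k: 1→0; π[16]=1 (border 'a')
j=17 s[j]='b': k: 1→0; π[17]=0 (border '')
j=18 s[j]='b': π[18]=0 (border '')
j=19 s[j]='a': π[19]=1 (border 'a')
j=20 s[j]='b': k: 1→0; π[20]=0 (border '')
j=21 s[j]='b': π[21]=0 (border '')
j=22 s[j]='a': π[22]=1 (border 'a')
j=23 s[j]='c': π[23]=2 (border 'ac')
j=24 s[j]='a': π[24]=3 (border 'aca')
j=25 s[j]='a': π[25]=4 (border 'acaa')
j=26 s[j]='b': π[26]=5 (border 'acaab')
j=27 s[j]='c': k: 5→0; π[27]=0 (border '')
j=28 s[j]='b': π[28]=0 (border '')
j=29 s[j]='b': π[29]=0 (border '')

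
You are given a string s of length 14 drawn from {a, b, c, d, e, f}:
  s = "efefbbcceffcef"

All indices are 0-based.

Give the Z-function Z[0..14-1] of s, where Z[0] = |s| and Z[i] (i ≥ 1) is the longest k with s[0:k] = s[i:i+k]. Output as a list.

[14, 0, 2, 0, 0, 0, 0, 0, 2, 0, 0, 0, 2, 0]

Z[0]=14
i=1: i≥r, start 0; Z[1]=0
i=2: i≥r, start 0; Z[2]=2 extend→box=[2,4)
i=3: min(r-i=1, Z[1]=0)=0; Z[3]=0
i=4: i≥r, start 0; Z[4]=0
i=5: i≥r, start 0; Z[5]=0
i=6: i≥r, start 0; Z[6]=0
i=7: i≥r, start 0; Z[7]=0
i=8: i≥r, start 0; Z[8]=2 extend→box=[8,10)
i=9: min(r-i=1, Z[1]=0)=0; Z[9]=0
i=10: i≥r, start 0; Z[10]=0
i=11: i≥r, start 0; Z[11]=0
i=12: i≥r, start 0; Z[12]=2 extend→box=[12,14)
i=13: min(r-i=1, Z[1]=0)=0; Z[13]=0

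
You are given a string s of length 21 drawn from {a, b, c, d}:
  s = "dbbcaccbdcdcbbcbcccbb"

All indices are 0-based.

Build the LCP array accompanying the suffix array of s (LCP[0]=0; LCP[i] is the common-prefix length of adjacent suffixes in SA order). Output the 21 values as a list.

rank→(start, suffix):
  0 → (4, 'accbdcdcbbcbcccbb')
  1 → (20, 'b')
  2 → (19, 'bb')
  3 → (1, 'bbcaccbdcdcbbcbcccbb')
  4 → (12, 'bbcbcccbb')
  5 → (2, 'bcaccbdcdcbbcbcccbb')
  6 → (13, 'bcbcccbb')
  7 → (15, 'bcccbb')
  8 → (7, 'bdcdcbbcbcccbb')
  9 → (3, 'caccbdcdcbbcbcccbb')
  10 → (18, 'cbb')
  11 → (11, 'cbbcbcccbb')
  12 → (14, 'cbcccbb')
  13 → (6, 'cbdcdcbbcbcccbb')
  14 → (17, 'ccbb')
  15 → (5, 'ccbdcdcbbcbcccbb')
  16 → (16, 'cccbb')
  17 → (9, 'cdcbbcbcccbb')
  18 → (0, 'dbbcaccbdcdcbbcbcccbb')
  19 → (10, 'dcbbcbcccbb')
  20 → (8, 'dcdcbbcbcccbb')

SA = [4, 20, 19, 1, 12, 2, 13, 15, 7, 3, 18, 11, 14, 6, 17, 5, 16, 9, 0, 10, 8]
[i] adj suffixes → lcp
  [1] 4/20 → 0 ('')
  [2] 20/19 → 1 ('b')
  [3] 19/1 → 2 ('bb')
  [4] 1/12 → 3 ('bbc')
  [5] 12/2 → 1 ('b')
  [6] 2/13 → 2 ('bc')
  [7] 13/15 → 2 ('bc')
  [8] 15/7 → 1 ('b')
  [9] 7/3 → 0 ('')
  [10] 3/18 → 1 ('c')
  [11] 18/11 → 3 ('cbb')
  [12] 11/14 → 2 ('cb')
  [13] 14/6 → 2 ('cb')
  [14] 6/17 → 1 ('c')
  [15] 17/5 → 3 ('ccb')
  [16] 5/16 → 2 ('cc')
  [17] 16/9 → 1 ('c')
  [18] 9/0 → 0 ('')
  [19] 0/10 → 1 ('d')
  [20] 10/8 → 2 ('dc')

[0, 0, 1, 2, 3, 1, 2, 2, 1, 0, 1, 3, 2, 2, 1, 3, 2, 1, 0, 1, 2]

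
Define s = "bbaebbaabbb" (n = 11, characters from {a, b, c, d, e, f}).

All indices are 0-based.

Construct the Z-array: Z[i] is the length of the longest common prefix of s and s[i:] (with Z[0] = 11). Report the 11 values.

[11, 1, 0, 0, 3, 1, 0, 0, 2, 2, 1]

Z[0]=11
i=1: fresh scan; Z[1]=1 grow→box=[1,2)
i=2: fresh scan; Z[2]=0
i=3: fresh scan; Z[3]=0
i=4: fresh scan; Z[4]=3 grow→box=[4,7)
i=5: min(r-i=2, Z[1]=1)=1; Z[5]=1
i=6: min(r-i=1, Z[2]=0)=0; Z[6]=0
i=7: fresh scan; Z[7]=0
i=8: fresh scan; Z[8]=2 grow→box=[8,10)
i=9: min(r-i=1, Z[1]=1)=1; Z[9]=2 grow→box=[9,11)
i=10: min(r-i=1, Z[1]=1)=1; Z[10]=1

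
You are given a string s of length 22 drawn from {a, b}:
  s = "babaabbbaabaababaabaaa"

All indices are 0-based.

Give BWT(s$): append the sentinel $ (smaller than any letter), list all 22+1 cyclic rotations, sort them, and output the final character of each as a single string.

rank  rotation                 last
    0  $babaabbbaabaababaabaaa  a
    1  a$babaabbbaabaababaabaa  a
    2  aa$babaabbbaabaababaaba  a
    3  aaa$babaabbbaabaababaab  b
    4  aabaaa$babaabbbaabaabab  b
    5  aabaababaabaaa$babaabbb  b
    6  aababaabaaa$babaabbbaab  b
    7  aabbbaabaababaabaaa$bab  b
    8  abaaa$babaabbbaabaababa  a
    9  abaabaaa$babaabbbaabaab  b
   10  abaababaabaaa$babaabbba  a
   11  abaabbbaabaababaabaaa$b  b
   12  ababaabaaa$babaabbbaaba  a
   13  abbbaabaababaabaaa$baba  a
   14  baaa$babaabbbaabaababaa  a
   15  baabaaa$babaabbbaabaaba  a
   16  baabaababaabaaa$babaabb  b
   17  baababaabaaa$babaabbbaa  a
   18  baabbbaabaababaabaaa$ba  a
   19  babaabaaa$babaabbbaabaa  a
   20  babaabbbaabaababaabaaa$  $
   21  bbaabaababaabaaa$babaab  b
   22  bbbaabaababaabaaa$babaa  a

aaabbbbbababaaaabaaa$ba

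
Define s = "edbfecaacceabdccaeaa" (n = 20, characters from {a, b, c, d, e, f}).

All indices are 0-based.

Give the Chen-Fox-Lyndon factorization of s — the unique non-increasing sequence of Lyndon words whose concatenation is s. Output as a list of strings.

["e", "d", "bfec", "aacceabdccae", "a", "a"]

emit factor 1: 'e' (i=0, period=1)
emit factor 2: 'd' (i=1, period=1)
emit factor 3: 'bfec' (i=2, period=4)
emit factor 4: 'aacceabdccae' (i=6, period=12)
emit factor 5: 'a' (i=18, period=1)
emit factor 6: 'a' (i=19, period=1)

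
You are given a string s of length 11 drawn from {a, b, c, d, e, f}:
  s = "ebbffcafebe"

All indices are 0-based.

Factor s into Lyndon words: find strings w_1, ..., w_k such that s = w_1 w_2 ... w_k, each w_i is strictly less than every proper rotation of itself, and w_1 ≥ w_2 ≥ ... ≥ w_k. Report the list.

["e", "bbffc", "afebe"]

emit factor 1: 'e' (i=0, period=1)
emit factor 2: 'bbffc' (i=1, period=5)
emit factor 3: 'afebe' (i=6, period=5)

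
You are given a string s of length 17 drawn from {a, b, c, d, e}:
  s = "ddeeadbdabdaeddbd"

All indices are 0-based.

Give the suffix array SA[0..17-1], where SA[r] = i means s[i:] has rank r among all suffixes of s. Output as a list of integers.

[8, 4, 11, 15, 6, 9, 16, 7, 10, 14, 5, 13, 0, 1, 3, 12, 2]

sorted suffixes:
  #0 SA[0]=8  'abdaeddbd'
  #1 SA[1]=4  'adbdabdaeddbd'
  #2 SA[2]=11  'aeddbd'
  #3 SA[3]=15  'bd'
  #4 SA[4]=6  'bdabdaeddbd'
  #5 SA[5]=9  'bdaeddbd'
  #6 SA[6]=16  'd'
  #7 SA[7]=7  'dabdaeddbd'
  #8 SA[8]=10  'daeddbd'
  #9 SA[9]=14  'dbd'
  #10 SA[10]=5  'dbdabdaeddbd'
  #11 SA[11]=13  'ddbd'
  #12 SA[12]=0  'ddeeadbdabdaeddbd'
  #13 SA[13]=1  'deeadbdabdaeddbd'
  #14 SA[14]=3  'eadbdabdaeddbd'
  #15 SA[15]=12  'eddbd'
  #16 SA[16]=2  'eeadbdabdaeddbd'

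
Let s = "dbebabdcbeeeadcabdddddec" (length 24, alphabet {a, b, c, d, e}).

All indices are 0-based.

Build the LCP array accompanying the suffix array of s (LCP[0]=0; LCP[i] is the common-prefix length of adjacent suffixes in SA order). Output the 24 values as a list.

[0, 3, 1, 0, 1, 2, 1, 2, 0, 1, 1, 0, 1, 2, 1, 4, 3, 2, 1, 0, 1, 1, 1, 2]

rank | idx | suffix
   0 |   4 | abdcbeeeadcabdddddec
   1 |  15 | abdddddec
   2 |  12 | adcabdddddec
   3 |   3 | babdcbeeeadcabdddddec
   4 |   5 | bdcbeeeadcabdddddec
   5 |  16 | bdddddec
   6 |   1 | bebabdcbeeeadcabdddddec
   7 |   8 | beeeadcabdddddec
   8 |  23 | c
   9 |  14 | cabdddddec
  10 |   7 | cbeeeadcabdddddec
  11 |   0 | dbebabdcbeeeadcabdddddec
  12 |  13 | dcabdddddec
  13 |   6 | dcbeeeadcabdddddec
  14 |  17 | dddddec
  15 |  18 | ddddec
  16 |  19 | dddec
  17 |  20 | ddec
  18 |  21 | dec
  19 |  11 | eadcabdddddec
  20 |   2 | ebabdcbeeeadcabdddddec
  21 |  22 | ec
  22 |  10 | eeadcabdddddec
  23 |   9 | eeeadcabdddddec

SA = [4, 15, 12, 3, 5, 16, 1, 8, 23, 14, 7, 0, 13, 6, 17, 18, 19, 20, 21, 11, 2, 22, 10, 9]
i: (SA[i-1],SA[i]) lcp shared
  1: (4,15) 3 'abd'
  2: (15,12) 1 'a'
  3: (12,3) 0 ''
  4: (3,5) 1 'b'
  5: (5,16) 2 'bd'
  6: (16,1) 1 'b'
  7: (1,8) 2 'be'
  8: (8,23) 0 ''
  9: (23,14) 1 'c'
  10: (14,7) 1 'c'
  11: (7,0) 0 ''
  12: (0,13) 1 'd'
  13: (13,6) 2 'dc'
  14: (6,17) 1 'd'
  15: (17,18) 4 'dddd'
  16: (18,19) 3 'ddd'
  17: (19,20) 2 'dd'
  18: (20,21) 1 'd'
  19: (21,11) 0 ''
  20: (11,2) 1 'e'
  21: (2,22) 1 'e'
  22: (22,10) 1 'e'
  23: (10,9) 2 'ee'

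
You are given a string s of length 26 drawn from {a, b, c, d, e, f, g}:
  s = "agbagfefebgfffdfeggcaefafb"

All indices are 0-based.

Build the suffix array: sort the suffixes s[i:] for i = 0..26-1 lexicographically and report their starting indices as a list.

[20, 23, 0, 3, 25, 2, 9, 19, 14, 8, 21, 6, 16, 22, 24, 13, 7, 5, 15, 12, 11, 1, 18, 4, 10, 17]

rank | idx | suffix
   0 |  20 | aefafb
   1 |  23 | afb
   2 |   0 | agbagfefebgfffdfeggcaefafb
   3 |   3 | agfefebgfffdfeggcaefafb
   4 |  25 | b
   5 |   2 | bagfefebgfffdfeggcaefafb
   6 |   9 | bgfffdfeggcaefafb
   7 |  19 | caefafb
   8 |  14 | dfeggcaefafb
   9 |   8 | ebgfffdfeggcaefafb
  10 |  21 | efafb
  11 |   6 | efebgfffdfeggcaefafb
  12 |  16 | eggcaefafb
  13 |  22 | fafb
  14 |  24 | fb
  15 |  13 | fdfeggcaefafb
  16 |   7 | febgfffdfeggcaefafb
  17 |   5 | fefebgfffdfeggcaefafb
  18 |  15 | feggcaefafb
  19 |  12 | ffdfeggcaefafb
  20 |  11 | fffdfeggcaefafb
  21 |   1 | gbagfefebgfffdfeggcaefafb
  22 |  18 | gcaefafb
  23 |   4 | gfefebgfffdfeggcaefafb
  24 |  10 | gfffdfeggcaefafb
  25 |  17 | ggcaefafb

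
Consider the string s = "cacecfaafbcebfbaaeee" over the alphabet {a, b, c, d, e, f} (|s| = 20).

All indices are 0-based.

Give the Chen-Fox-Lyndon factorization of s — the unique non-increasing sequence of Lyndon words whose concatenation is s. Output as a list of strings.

emit factor 1: 'c' (i=0, period=1)
emit factor 2: 'acecf' (i=1, period=5)
emit factor 3: 'aafbcebfb' (i=6, period=9)
emit factor 4: 'aaeee' (i=15, period=5)

["c", "acecf", "aafbcebfb", "aaeee"]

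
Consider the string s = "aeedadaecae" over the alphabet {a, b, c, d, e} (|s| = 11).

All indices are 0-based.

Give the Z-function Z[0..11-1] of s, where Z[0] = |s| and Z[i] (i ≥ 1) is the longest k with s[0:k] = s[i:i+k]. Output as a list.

[11, 0, 0, 0, 1, 0, 2, 0, 0, 2, 0]

Z[0]=11
i=1: outside box; Z[1]=0
i=2: outside box; Z[2]=0
i=3: outside box; Z[3]=0
i=4: outside box; Z[4]=1 scan→box=[4,5)
i=5: outside box; Z[5]=0
i=6: outside box; Z[6]=2 scan→box=[6,8)
i=7: min(r-i=1, Z[1]=0)=0; Z[7]=0
i=8: outside box; Z[8]=0
i=9: outside box; Z[9]=2 scan→box=[9,11)
i=10: min(r-i=1, Z[1]=0)=0; Z[10]=0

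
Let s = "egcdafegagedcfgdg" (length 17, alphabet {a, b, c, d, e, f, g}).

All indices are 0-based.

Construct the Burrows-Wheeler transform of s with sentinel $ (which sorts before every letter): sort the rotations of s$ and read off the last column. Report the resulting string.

gdggdceggf$acdeefa

rank  rotation            last
    0  $egcdafegagedcfgdg  g
    1  afegagedcfgdg$egcd  d
    2  agedcfgdg$egcdafeg  g
    3  cdafegagedcfgdg$eg  g
    4  cfgdg$egcdafegaged  d
    5  dafegagedcfgdg$egc  c
    6  dcfgdg$egcdafegage  e
    7  dg$egcdafegagedcfg  g
    8  edcfgdg$egcdafegag  g
    9  egagedcfgdg$egcdaf  f
   10  egcdafegagedcfgdg$  $
   11  fegagedcfgdg$egcda  a
   12  fgdg$egcdafegagedc  c
   13  g$egcdafegagedcfgd  d
   14  gagedcfgdg$egcdafe  e
   15  gcdafegagedcfgdg$e  e
   16  gdg$egcdafegagedcf  f
   17  gedcfgdg$egcdafega  a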